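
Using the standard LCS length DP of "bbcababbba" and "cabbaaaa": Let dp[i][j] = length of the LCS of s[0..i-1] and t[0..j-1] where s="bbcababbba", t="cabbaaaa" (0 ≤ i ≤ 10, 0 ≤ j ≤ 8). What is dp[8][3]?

   ''  c  a  b  b  a  a  a  a
''  0  0  0  0  0  0  0  0  0
 b  0  0  0  1  1  1  1  1  1
 b  0  0  0  1  2  2  2  2  2
 c  0  1  1  1  2  2  2  2  2
 a  0  1  2  2  2  3  3  3  3
 b  0  1  2  3  3  3  3  3  3
 a  0  1  2  3  3  4  4  4  4
 b  0  1  2  3  4  4  4  4  4
 b  0  1  2  3  4  4  4  4  4
 b  0  1  2  3  4  4  4  4  4
 a  0  1  2  3  4  5  5  5  5

3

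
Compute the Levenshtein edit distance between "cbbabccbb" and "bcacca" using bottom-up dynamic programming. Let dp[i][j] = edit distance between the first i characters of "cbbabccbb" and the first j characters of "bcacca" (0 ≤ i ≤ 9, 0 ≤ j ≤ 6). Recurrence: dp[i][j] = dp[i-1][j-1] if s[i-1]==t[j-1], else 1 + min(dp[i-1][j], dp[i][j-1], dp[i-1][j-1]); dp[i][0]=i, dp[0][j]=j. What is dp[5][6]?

   ''  b  c  a  c  c  a
''  0  1  2  3  4  5  6
 c  1  1  1  2  3  4  5
 b  2  1  2  2  3  4  5
 b  3  2  2  3  3  4  5
 a  4  3  3  2  3  4  4
 b  5  4  4  3  3  4  5
 c  6  5  4  4  3  3  4
 c  7  6  5  5  4  3  4
 b  8  7  6  6  5  4  4
 b  9  8  7  7  6  5  5

5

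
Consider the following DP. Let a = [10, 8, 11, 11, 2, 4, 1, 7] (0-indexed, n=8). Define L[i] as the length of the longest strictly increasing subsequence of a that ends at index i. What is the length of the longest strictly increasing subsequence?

3

   i    0    1    2    3    4    5    6    7
a[i]   10    8   11   11    2    4    1    7
L[i]    1    1    2    2    1    2    1    3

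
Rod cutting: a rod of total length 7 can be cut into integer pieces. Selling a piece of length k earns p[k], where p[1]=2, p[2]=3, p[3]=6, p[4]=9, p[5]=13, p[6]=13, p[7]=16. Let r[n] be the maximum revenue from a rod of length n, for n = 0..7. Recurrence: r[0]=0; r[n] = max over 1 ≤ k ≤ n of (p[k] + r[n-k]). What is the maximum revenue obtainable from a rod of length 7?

17

   n    0    1    2    3    4    5    6    7
r[n]    0    2    4    6    9   13   15   17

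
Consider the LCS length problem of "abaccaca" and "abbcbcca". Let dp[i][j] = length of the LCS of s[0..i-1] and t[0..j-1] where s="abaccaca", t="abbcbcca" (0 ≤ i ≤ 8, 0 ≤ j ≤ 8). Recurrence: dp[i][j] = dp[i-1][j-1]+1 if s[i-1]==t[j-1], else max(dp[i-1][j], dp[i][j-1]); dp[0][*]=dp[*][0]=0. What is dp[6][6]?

   ''  a  b  b  c  b  c  c  a
''  0  0  0  0  0  0  0  0  0
 a  0  1  1  1  1  1  1  1  1
 b  0  1  2  2  2  2  2  2  2
 a  0  1  2  2  2  2  2  2  3
 c  0  1  2  2  3  3  3  3  3
 c  0  1  2  2  3  3  4  4  4
 a  0  1  2  2  3  3  4  4  5
 c  0  1  2  2  3  3  4  5  5
 a  0  1  2  2  3  3  4  5  6

4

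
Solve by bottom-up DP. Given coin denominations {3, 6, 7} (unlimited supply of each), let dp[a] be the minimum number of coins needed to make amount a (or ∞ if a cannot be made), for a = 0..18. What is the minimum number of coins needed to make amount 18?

 a  0  1  2  3  4  5  6  7  8  9 10 11 12 13 14 15 16 17 18
dp  0  -  -  1  -  -  1  1  -  2  2  -  2  2  2  3  3  3  3
(- denotes ∞ / unreachable)

3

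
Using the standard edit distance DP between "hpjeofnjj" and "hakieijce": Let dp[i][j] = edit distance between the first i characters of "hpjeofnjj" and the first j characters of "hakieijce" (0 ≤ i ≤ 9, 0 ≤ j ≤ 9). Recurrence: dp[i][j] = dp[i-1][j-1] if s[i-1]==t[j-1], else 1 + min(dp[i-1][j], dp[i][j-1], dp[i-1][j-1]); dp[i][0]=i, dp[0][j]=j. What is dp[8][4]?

   ''  h  a  k  i  e  i  j  c  e
''  0  1  2  3  4  5  6  7  8  9
 h  1  0  1  2  3  4  5  6  7  8
 p  2  1  1  2  3  4  5  6  7  8
 j  3  2  2  2  3  4  5  5  6  7
 e  4  3  3  3  3  3  4  5  6  6
 o  5  4  4  4  4  4  4  5  6  7
 f  6  5  5  5  5  5  5  5  6  7
 n  7  6  6  6  6  6  6  6  6  7
 j  8  7  7  7  7  7  7  6  7  7
 j  9  8  8  8  8  8  8  7  7  8

7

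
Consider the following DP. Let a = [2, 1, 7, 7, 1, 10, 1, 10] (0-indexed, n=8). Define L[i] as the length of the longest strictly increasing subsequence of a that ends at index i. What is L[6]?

   i    0    1    2    3    4    5    6    7
a[i]    2    1    7    7    1   10    1   10
L[i]    1    1    2    2    1    3    1    3

1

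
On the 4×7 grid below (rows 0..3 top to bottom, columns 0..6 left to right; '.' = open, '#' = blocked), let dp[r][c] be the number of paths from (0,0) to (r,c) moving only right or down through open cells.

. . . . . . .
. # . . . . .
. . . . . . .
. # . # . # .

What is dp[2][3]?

4

r\c   0   1   2   3   4   5   6
  0   1   1   1   1   1   1   1
  1   1   0   1   2   3   4   5
  2   1   1   2   4   7  11  16
  3   1   0   2   0   7   0  16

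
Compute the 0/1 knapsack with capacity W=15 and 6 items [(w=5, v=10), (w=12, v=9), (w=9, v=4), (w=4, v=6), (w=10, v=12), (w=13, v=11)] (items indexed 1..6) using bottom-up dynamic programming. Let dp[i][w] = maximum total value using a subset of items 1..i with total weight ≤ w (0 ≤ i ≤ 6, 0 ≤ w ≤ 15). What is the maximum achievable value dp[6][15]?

22

i\w   0   1   2   3   4   5   6   7   8   9  10  11  12  13  14  15
  0   0   0   0   0   0   0   0   0   0   0   0   0   0   0   0   0
  1   0   0   0   0   0  10  10  10  10  10  10  10  10  10  10  10
  2   0   0   0   0   0  10  10  10  10  10  10  10  10  10  10  10
  3   0   0   0   0   0  10  10  10  10  10  10  10  10  10  14  14
  4   0   0   0   0   6  10  10  10  10  16  16  16  16  16  16  16
  5   0   0   0   0   6  10  10  10  10  16  16  16  16  16  18  22
  6   0   0   0   0   6  10  10  10  10  16  16  16  16  16  18  22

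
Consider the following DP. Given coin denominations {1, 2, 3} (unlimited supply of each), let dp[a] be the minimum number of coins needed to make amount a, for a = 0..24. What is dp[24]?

 a  0  1  2  3  4  5  6  7  8  9 10 11 12 13 14 15 16 17 18 19 20 21 22 23 24
dp  0  1  1  1  2  2  2  3  3  3  4  4  4  5  5  5  6  6  6  7  7  7  8  8  8

8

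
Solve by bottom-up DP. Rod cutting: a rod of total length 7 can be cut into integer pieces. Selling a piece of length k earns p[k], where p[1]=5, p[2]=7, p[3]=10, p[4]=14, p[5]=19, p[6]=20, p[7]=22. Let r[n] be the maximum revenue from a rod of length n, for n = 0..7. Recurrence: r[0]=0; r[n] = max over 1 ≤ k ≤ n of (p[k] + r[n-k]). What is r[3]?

15

   n    0    1    2    3    4    5    6    7
r[n]    0    5   10   15   20   25   30   35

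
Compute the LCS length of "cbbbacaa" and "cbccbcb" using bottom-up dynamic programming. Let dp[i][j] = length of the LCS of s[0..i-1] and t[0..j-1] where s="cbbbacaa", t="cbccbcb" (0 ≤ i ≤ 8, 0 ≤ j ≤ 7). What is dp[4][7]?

   ''  c  b  c  c  b  c  b
''  0  0  0  0  0  0  0  0
 c  0  1  1  1  1  1  1  1
 b  0  1  2  2  2  2  2  2
 b  0  1  2  2  2  3  3  3
 b  0  1  2  2  2  3  3  4
 a  0  1  2  2  2  3  3  4
 c  0  1  2  3  3  3  4  4
 a  0  1  2  3  3  3  4  4
 a  0  1  2  3  3  3  4  4

4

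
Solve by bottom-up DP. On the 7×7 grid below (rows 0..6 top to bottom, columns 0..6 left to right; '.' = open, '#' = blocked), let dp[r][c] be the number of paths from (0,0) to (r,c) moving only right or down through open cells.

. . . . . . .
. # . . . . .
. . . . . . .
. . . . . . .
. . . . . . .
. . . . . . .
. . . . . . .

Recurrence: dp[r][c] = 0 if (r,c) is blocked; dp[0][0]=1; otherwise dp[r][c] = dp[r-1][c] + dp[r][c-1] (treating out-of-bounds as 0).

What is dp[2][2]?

2

r\c   0   1   2   3   4   5   6
  0   1   1   1   1   1   1   1
  1   1   0   1   2   3   4   5
  2   1   1   2   4   7  11  16
  3   1   2   4   8  15  26  42
  4   1   3   7  15  30  56  98
  5   1   4  11  26  56 112 210
  6   1   5  16  42  98 210 420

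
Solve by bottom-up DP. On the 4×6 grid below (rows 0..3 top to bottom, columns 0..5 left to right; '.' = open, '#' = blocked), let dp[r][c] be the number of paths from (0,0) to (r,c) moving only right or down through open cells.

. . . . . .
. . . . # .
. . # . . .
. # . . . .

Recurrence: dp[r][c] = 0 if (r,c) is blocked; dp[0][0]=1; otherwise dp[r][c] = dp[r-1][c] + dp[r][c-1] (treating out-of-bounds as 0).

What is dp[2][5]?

5

r\c   0   1   2   3   4   5
  0   1   1   1   1   1   1
  1   1   2   3   4   0   1
  2   1   3   0   4   4   5
  3   1   0   0   4   8  13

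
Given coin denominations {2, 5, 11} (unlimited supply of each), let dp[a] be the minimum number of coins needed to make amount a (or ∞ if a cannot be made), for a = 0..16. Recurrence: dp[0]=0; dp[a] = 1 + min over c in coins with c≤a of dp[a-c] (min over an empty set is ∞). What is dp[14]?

4

 a  0  1  2  3  4  5  6  7  8  9 10 11 12 13 14 15 16
dp  0  -  1  -  2  1  3  2  4  3  2  1  3  2  4  3  2
(- denotes ∞ / unreachable)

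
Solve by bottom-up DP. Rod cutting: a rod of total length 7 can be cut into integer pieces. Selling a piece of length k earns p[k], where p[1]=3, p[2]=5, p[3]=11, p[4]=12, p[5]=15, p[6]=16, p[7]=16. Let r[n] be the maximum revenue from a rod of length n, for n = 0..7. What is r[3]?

11

   n    0    1    2    3    4    5    6    7
r[n]    0    3    6   11   14   17   22   25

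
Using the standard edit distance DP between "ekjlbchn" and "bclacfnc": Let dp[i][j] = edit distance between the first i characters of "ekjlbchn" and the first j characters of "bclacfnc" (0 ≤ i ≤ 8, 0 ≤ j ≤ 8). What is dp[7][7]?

   ''  b  c  l  a  c  f  n  c
''  0  1  2  3  4  5  6  7  8
 e  1  1  2  3  4  5  6  7  8
 k  2  2  2  3  4  5  6  7  8
 j  3  3  3  3  4  5  6  7  8
 l  4  4  4  3  4  5  6  7  8
 b  5  4  5  4  4  5  6  7  8
 c  6  5  4  5  5  4  5  6  7
 h  7  6  5  5  6  5  5  6  7
 n  8  7  6  6  6  6  6  5  6

6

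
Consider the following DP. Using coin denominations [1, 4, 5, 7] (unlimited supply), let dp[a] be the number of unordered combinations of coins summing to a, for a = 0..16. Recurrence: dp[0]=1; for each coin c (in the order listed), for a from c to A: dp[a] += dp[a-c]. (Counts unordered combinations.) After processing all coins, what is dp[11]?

8

after  coin     0     1     2     3     4     5     6     7     8     9    10    11    12    13    14    15    16
          1     1     1     1     1     1     1     1     1     1     1     1     1     1     1     1     1     1
          4     1     1     1     1     2     2     2     2     3     3     3     3     4     4     4     4     5
          5     1     1     1     1     2     3     3     3     4     5     6     6     7     8     9    10    11
          7     1     1     1     1     2     3     3     4     5     6     7     8    10    11    13    15    17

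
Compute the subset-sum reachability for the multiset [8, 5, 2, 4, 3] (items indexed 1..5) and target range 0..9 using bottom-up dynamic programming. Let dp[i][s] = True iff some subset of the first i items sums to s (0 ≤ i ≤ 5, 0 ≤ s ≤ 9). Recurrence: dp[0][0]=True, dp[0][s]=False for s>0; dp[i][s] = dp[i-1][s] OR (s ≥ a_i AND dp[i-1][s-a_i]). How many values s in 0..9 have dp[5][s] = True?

9

i\s   0   1   2   3   4   5   6   7   8   9
  0   T   F   F   F   F   F   F   F   F   F
  1   T   F   F   F   F   F   F   F   T   F
  2   T   F   F   F   F   T   F   F   T   F
  3   T   F   T   F   F   T   F   T   T   F
  4   T   F   T   F   T   T   T   T   T   T
  5   T   F   T   T   T   T   T   T   T   T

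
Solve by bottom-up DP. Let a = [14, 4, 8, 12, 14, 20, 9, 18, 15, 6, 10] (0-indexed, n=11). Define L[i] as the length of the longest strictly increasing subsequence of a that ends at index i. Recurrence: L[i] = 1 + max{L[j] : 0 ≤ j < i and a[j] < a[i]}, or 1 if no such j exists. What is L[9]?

2

   i    0    1    2    3    4    5    6    7    8    9   10
a[i]   14    4    8   12   14   20    9   18   15    6   10
L[i]    1    1    2    3    4    5    3    5    5    2    4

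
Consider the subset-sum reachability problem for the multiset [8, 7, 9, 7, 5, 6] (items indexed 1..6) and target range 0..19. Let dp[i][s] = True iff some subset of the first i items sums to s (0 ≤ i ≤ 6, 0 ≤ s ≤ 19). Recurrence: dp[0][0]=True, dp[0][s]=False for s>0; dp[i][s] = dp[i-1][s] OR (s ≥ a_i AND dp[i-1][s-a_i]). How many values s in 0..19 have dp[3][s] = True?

7

i\s   0   1   2   3   4   5   6   7   8   9  10  11  12  13  14  15  16  17  18  19
  0   T   F   F   F   F   F   F   F   F   F   F   F   F   F   F   F   F   F   F   F
  1   T   F   F   F   F   F   F   F   T   F   F   F   F   F   F   F   F   F   F   F
  2   T   F   F   F   F   F   F   T   T   F   F   F   F   F   F   T   F   F   F   F
  3   T   F   F   F   F   F   F   T   T   T   F   F   F   F   F   T   T   T   F   F
  4   T   F   F   F   F   F   F   T   T   T   F   F   F   F   T   T   T   T   F   F
  5   T   F   F   F   F   T   F   T   T   T   F   F   T   T   T   T   T   T   F   T
  6   T   F   F   F   F   T   T   T   T   T   F   T   T   T   T   T   T   T   T   T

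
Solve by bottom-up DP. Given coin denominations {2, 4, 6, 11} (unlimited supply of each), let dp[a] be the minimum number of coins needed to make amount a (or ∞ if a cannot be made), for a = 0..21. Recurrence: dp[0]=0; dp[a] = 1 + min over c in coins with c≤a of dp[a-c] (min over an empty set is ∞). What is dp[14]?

 a  0  1  2  3  4  5  6  7  8  9 10 11 12 13 14 15 16 17 18 19 20 21
dp  0  -  1  -  1  -  1  -  2  -  2  1  2  2  3  2  3  2  3  3  4  3
(- denotes ∞ / unreachable)

3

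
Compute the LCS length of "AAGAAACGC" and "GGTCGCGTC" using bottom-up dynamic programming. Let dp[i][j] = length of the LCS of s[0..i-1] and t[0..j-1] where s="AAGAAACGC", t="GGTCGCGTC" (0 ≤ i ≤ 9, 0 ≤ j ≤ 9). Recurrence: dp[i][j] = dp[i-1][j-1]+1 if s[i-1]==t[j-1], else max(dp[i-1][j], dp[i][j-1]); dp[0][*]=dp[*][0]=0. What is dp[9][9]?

4

   ''  G  G  T  C  G  C  G  T  C
''  0  0  0  0  0  0  0  0  0  0
 A  0  0  0  0  0  0  0  0  0  0
 A  0  0  0  0  0  0  0  0  0  0
 G  0  1  1  1  1  1  1  1  1  1
 A  0  1  1  1  1  1  1  1  1  1
 A  0  1  1  1  1  1  1  1  1  1
 A  0  1  1  1  1  1  1  1  1  1
 C  0  1  1  1  2  2  2  2  2  2
 G  0  1  2  2  2  3  3  3  3  3
 C  0  1  2  2  3  3  4  4  4  4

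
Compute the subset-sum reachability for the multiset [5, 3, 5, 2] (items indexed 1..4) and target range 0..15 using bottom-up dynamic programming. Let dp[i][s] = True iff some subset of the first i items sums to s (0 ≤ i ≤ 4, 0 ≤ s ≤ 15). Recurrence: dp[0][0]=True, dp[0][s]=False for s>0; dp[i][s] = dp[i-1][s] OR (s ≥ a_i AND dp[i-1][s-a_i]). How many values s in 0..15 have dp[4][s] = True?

i\s   0   1   2   3   4   5   6   7   8   9  10  11  12  13  14  15
  0   T   F   F   F   F   F   F   F   F   F   F   F   F   F   F   F
  1   T   F   F   F   F   T   F   F   F   F   F   F   F   F   F   F
  2   T   F   F   T   F   T   F   F   T   F   F   F   F   F   F   F
  3   T   F   F   T   F   T   F   F   T   F   T   F   F   T   F   F
  4   T   F   T   T   F   T   F   T   T   F   T   F   T   T   F   T

10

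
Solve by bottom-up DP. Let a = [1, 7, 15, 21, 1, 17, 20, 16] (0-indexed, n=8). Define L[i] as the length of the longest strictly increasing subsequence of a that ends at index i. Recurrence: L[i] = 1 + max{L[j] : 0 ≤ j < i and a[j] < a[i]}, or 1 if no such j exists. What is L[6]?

5

   i    0    1    2    3    4    5    6    7
a[i]    1    7   15   21    1   17   20   16
L[i]    1    2    3    4    1    4    5    4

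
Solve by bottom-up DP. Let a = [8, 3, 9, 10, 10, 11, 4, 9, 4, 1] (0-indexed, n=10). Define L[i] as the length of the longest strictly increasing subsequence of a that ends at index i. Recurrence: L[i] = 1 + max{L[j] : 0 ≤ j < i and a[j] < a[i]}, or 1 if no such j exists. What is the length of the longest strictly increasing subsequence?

4

   i    0    1    2    3    4    5    6    7    8    9
a[i]    8    3    9   10   10   11    4    9    4    1
L[i]    1    1    2    3    3    4    2    3    2    1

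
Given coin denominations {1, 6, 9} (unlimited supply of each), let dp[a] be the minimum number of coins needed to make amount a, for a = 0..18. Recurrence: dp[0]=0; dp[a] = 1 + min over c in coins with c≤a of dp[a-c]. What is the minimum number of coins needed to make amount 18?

2

 a  0  1  2  3  4  5  6  7  8  9 10 11 12 13 14 15 16 17 18
dp  0  1  2  3  4  5  1  2  3  1  2  3  2  3  4  2  3  4  2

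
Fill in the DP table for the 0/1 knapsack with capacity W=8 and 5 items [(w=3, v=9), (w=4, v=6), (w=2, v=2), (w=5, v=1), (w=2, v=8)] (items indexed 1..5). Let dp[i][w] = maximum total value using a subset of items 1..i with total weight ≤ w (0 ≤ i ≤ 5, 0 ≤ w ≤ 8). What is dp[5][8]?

19

i\w   0   1   2   3   4   5   6   7   8
  0   0   0   0   0   0   0   0   0   0
  1   0   0   0   9   9   9   9   9   9
  2   0   0   0   9   9   9   9  15  15
  3   0   0   2   9   9  11  11  15  15
  4   0   0   2   9   9  11  11  15  15
  5   0   0   8   9  10  17  17  19  19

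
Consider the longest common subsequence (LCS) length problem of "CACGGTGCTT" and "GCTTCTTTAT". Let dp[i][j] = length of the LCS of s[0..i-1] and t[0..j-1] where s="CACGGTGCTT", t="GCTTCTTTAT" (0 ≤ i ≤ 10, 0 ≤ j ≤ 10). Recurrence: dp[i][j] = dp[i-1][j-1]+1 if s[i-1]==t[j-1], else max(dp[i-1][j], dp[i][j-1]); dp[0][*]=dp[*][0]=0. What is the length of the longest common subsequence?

   ''  G  C  T  T  C  T  T  T  A  T
''  0  0  0  0  0  0  0  0  0  0  0
 C  0  0  1  1  1  1  1  1  1  1  1
 A  0  0  1  1  1  1  1  1  1  2  2
 C  0  0  1  1  1  2  2  2  2  2  2
 G  0  1  1  1  1  2  2  2  2  2  2
 G  0  1  1  1  1  2  2  2  2  2  2
 T  0  1  1  2  2  2  3  3  3  3  3
 G  0  1  1  2  2  2  3  3  3  3  3
 C  0  1  2  2  2  3  3  3  3  3  3
 T  0  1  2  3  3  3  4  4  4  4  4
 T  0  1  2  3  4  4  4  5  5  5  5

5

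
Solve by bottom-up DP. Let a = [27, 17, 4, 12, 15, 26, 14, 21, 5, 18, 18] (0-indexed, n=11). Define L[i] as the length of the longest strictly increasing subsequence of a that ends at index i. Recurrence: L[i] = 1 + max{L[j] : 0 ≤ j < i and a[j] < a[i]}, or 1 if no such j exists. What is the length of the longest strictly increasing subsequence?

4

   i    0    1    2    3    4    5    6    7    8    9   10
a[i]   27   17    4   12   15   26   14   21    5   18   18
L[i]    1    1    1    2    3    4    3    4    2    4    4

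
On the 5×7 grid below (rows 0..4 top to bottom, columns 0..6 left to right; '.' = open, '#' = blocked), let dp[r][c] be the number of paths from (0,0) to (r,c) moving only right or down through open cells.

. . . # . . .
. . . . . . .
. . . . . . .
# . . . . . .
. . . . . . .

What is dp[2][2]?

r\c   0   1   2   3   4   5   6
  0   1   1   1   0   0   0   0
  1   1   2   3   3   3   3   3
  2   1   3   6   9  12  15  18
  3   0   3   9  18  30  45  63
  4   0   3  12  30  60 105 168

6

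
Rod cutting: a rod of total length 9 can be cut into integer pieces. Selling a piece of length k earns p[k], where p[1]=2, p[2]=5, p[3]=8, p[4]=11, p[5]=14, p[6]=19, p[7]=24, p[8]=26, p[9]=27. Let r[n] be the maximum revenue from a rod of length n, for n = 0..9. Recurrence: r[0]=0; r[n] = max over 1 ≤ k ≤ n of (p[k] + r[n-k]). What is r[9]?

   n    0    1    2    3    4    5    6    7    8    9
r[n]    0    2    5    8   11   14   19   24   26   29

29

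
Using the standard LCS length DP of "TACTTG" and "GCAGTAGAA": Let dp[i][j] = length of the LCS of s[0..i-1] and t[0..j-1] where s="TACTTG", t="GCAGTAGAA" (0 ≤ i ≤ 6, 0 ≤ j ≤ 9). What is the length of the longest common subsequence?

   ''  G  C  A  G  T  A  G  A  A
''  0  0  0  0  0  0  0  0  0  0
 T  0  0  0  0  0  1  1  1  1  1
 A  0  0  0  1  1  1  2  2  2  2
 C  0  0  1  1  1  1  2  2  2  2
 T  0  0  1  1  1  2  2  2  2  2
 T  0  0  1  1  1  2  2  2  2  2
 G  0  1  1  1  2  2  2  3  3  3

3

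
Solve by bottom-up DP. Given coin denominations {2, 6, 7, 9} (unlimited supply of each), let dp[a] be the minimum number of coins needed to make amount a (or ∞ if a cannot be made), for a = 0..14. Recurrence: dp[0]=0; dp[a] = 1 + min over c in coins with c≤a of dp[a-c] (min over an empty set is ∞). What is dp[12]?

2

 a  0  1  2  3  4  5  6  7  8  9 10 11 12 13 14
dp  0  -  1  -  2  -  1  1  2  1  3  2  2  2  2
(- denotes ∞ / unreachable)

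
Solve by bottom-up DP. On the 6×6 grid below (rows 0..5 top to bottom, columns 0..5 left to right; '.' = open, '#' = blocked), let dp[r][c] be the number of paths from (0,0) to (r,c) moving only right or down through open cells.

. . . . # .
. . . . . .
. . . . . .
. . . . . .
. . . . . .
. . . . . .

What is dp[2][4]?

r\c   0   1   2   3   4   5
  0   1   1   1   1   0   0
  1   1   2   3   4   4   4
  2   1   3   6  10  14  18
  3   1   4  10  20  34  52
  4   1   5  15  35  69 121
  5   1   6  21  56 125 246

14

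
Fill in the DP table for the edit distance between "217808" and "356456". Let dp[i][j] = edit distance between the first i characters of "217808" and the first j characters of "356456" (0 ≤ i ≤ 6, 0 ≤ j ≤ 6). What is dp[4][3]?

   ''  3  5  6  4  5  6
''  0  1  2  3  4  5  6
 2  1  1  2  3  4  5  6
 1  2  2  2  3  4  5  6
 7  3  3  3  3  4  5  6
 8  4  4  4  4  4  5  6
 0  5  5  5  5  5  5  6
 8  6  6  6  6  6  6  6

4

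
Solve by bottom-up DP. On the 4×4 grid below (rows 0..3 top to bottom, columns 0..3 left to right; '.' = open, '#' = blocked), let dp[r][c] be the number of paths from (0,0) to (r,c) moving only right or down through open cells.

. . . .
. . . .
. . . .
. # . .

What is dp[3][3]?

r\c   0   1   2   3
  0   1   1   1   1
  1   1   2   3   4
  2   1   3   6  10
  3   1   0   6  16

16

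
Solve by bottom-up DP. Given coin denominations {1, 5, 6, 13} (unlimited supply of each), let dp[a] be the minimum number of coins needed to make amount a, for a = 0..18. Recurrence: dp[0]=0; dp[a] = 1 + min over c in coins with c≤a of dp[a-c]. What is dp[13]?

 a  0  1  2  3  4  5  6  7  8  9 10 11 12 13 14 15 16 17 18
dp  0  1  2  3  4  1  1  2  3  4  2  2  2  1  2  3  3  3  2

1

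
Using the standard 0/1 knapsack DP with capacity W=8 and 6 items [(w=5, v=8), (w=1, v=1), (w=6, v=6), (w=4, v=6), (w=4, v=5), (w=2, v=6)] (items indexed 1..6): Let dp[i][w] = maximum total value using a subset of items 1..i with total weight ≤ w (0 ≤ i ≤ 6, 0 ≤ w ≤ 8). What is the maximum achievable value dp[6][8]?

i\w   0   1   2   3   4   5   6   7   8
  0   0   0   0   0   0   0   0   0   0
  1   0   0   0   0   0   8   8   8   8
  2   0   1   1   1   1   8   9   9   9
  3   0   1   1   1   1   8   9   9   9
  4   0   1   1   1   6   8   9   9   9
  5   0   1   1   1   6   8   9   9  11
  6   0   1   6   7   7   8  12  14  15

15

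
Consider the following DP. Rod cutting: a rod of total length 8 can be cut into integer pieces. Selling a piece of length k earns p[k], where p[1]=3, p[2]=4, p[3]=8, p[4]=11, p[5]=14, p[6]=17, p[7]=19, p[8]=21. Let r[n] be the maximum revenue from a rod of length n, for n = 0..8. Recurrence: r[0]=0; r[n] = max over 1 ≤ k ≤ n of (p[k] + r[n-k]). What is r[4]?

   n    0    1    2    3    4    5    6    7    8
r[n]    0    3    6    9   12   15   18   21   24

12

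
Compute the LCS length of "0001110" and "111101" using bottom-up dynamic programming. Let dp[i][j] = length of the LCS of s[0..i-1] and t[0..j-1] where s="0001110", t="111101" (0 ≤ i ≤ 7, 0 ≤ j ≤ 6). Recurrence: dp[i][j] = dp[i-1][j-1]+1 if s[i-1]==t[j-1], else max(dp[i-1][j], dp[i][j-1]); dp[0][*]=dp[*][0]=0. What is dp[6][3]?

3

   ''  1  1  1  1  0  1
''  0  0  0  0  0  0  0
 0  0  0  0  0  0  1  1
 0  0  0  0  0  0  1  1
 0  0  0  0  0  0  1  1
 1  0  1  1  1  1  1  2
 1  0  1  2  2  2  2  2
 1  0  1  2  3  3  3  3
 0  0  1  2  3  3  4  4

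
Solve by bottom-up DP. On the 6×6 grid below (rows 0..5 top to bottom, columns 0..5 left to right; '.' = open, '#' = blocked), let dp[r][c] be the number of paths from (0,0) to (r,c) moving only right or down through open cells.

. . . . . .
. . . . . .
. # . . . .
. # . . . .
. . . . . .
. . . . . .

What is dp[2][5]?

18

r\c   0   1   2   3   4   5
  0   1   1   1   1   1   1
  1   1   2   3   4   5   6
  2   1   0   3   7  12  18
  3   1   0   3  10  22  40
  4   1   1   4  14  36  76
  5   1   2   6  20  56 132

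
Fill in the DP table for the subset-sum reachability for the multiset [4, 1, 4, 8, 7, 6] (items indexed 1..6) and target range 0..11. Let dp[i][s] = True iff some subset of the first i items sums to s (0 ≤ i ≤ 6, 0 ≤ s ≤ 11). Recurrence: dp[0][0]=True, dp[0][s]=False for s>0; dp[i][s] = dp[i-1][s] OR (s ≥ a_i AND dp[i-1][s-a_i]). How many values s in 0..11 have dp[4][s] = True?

6

i\s   0   1   2   3   4   5   6   7   8   9  10  11
  0   T   F   F   F   F   F   F   F   F   F   F   F
  1   T   F   F   F   T   F   F   F   F   F   F   F
  2   T   T   F   F   T   T   F   F   F   F   F   F
  3   T   T   F   F   T   T   F   F   T   T   F   F
  4   T   T   F   F   T   T   F   F   T   T   F   F
  5   T   T   F   F   T   T   F   T   T   T   F   T
  6   T   T   F   F   T   T   T   T   T   T   T   T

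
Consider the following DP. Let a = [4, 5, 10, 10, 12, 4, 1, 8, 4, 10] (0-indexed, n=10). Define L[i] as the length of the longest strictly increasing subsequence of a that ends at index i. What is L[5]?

   i    0    1    2    3    4    5    6    7    8    9
a[i]    4    5   10   10   12    4    1    8    4   10
L[i]    1    2    3    3    4    1    1    3    2    4

1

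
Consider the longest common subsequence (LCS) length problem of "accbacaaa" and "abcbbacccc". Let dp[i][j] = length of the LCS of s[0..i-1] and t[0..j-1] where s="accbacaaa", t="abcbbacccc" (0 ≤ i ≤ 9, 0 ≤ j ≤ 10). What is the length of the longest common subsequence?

5

   ''  a  b  c  b  b  a  c  c  c  c
''  0  0  0  0  0  0  0  0  0  0  0
 a  0  1  1  1  1  1  1  1  1  1  1
 c  0  1  1  2  2  2  2  2  2  2  2
 c  0  1  1  2  2  2  2  3  3  3  3
 b  0  1  2  2  3  3  3  3  3  3  3
 a  0  1  2  2  3  3  4  4  4  4  4
 c  0  1  2  3  3  3  4  5  5  5  5
 a  0  1  2  3  3  3  4  5  5  5  5
 a  0  1  2  3  3  3  4  5  5  5  5
 a  0  1  2  3  3  3  4  5  5  5  5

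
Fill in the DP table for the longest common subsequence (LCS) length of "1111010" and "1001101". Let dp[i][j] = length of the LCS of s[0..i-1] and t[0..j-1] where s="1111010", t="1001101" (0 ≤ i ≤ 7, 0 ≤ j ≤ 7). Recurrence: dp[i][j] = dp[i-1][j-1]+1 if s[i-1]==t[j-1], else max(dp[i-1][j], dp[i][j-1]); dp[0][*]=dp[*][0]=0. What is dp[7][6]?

4

   ''  1  0  0  1  1  0  1
''  0  0  0  0  0  0  0  0
 1  0  1  1  1  1  1  1  1
 1  0  1  1  1  2  2  2  2
 1  0  1  1  1  2  3  3  3
 1  0  1  1  1  2  3  3  4
 0  0  1  2  2  2  3  4  4
 1  0  1  2  2  3  3  4  5
 0  0  1  2  3  3  3  4  5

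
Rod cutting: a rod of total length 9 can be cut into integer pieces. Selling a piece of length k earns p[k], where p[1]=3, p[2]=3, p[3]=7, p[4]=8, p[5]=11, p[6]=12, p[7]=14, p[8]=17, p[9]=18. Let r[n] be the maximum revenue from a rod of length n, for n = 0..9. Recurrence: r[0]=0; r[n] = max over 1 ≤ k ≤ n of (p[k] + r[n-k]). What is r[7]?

21

   n    0    1    2    3    4    5    6    7    8    9
r[n]    0    3    6    9   12   15   18   21   24   27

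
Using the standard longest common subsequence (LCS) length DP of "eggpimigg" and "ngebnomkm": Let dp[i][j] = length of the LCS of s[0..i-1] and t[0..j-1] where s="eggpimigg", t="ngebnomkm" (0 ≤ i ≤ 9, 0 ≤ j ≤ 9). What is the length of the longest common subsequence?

   ''  n  g  e  b  n  o  m  k  m
''  0  0  0  0  0  0  0  0  0  0
 e  0  0  0  1  1  1  1  1  1  1
 g  0  0  1  1  1  1  1  1  1  1
 g  0  0  1  1  1  1  1  1  1  1
 p  0  0  1  1  1  1  1  1  1  1
 i  0  0  1  1  1  1  1  1  1  1
 m  0  0  1  1  1  1  1  2  2  2
 i  0  0  1  1  1  1  1  2  2  2
 g  0  0  1  1  1  1  1  2  2  2
 g  0  0  1  1  1  1  1  2  2  2

2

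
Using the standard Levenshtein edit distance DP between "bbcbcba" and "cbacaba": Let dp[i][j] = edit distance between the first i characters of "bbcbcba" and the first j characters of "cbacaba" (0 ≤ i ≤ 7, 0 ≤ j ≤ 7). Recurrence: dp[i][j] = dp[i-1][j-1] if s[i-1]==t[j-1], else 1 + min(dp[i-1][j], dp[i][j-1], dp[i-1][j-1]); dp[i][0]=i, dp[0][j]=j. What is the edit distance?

   ''  c  b  a  c  a  b  a
''  0  1  2  3  4  5  6  7
 b  1  1  1  2  3  4  5  6
 b  2  2  1  2  3  4  4  5
 c  3  2  2  2  2  3  4  5
 b  4  3  2  3  3  3  3  4
 c  5  4  3  3  3  4  4  4
 b  6  5  4  4  4  4  4  5
 a  7  6  5  4  5  4  5  4

4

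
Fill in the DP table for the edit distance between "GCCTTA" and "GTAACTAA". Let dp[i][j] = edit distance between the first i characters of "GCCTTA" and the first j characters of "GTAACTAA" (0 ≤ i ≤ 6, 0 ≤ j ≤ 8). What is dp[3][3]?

   ''  G  T  A  A  C  T  A  A
''  0  1  2  3  4  5  6  7  8
 G  1  0  1  2  3  4  5  6  7
 C  2  1  1  2  3  3  4  5  6
 C  3  2  2  2  3  3  4  5  6
 T  4  3  2  3  3  4  3  4  5
 T  5  4  3  3  4  4  4  4  5
 A  6  5  4  3  3  4  5  4  4

2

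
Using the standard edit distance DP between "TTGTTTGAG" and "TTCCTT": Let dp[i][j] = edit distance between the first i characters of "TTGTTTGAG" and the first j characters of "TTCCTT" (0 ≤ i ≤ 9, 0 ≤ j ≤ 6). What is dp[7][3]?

5

   ''  T  T  C  C  T  T
''  0  1  2  3  4  5  6
 T  1  0  1  2  3  4  5
 T  2  1  0  1  2  3  4
 G  3  2  1  1  2  3  4
 T  4  3  2  2  2  2  3
 T  5  4  3  3  3  2  2
 T  6  5  4  4  4  3  2
 G  7  6  5  5  5  4  3
 A  8  7  6  6  6  5  4
 G  9  8  7  7  7  6  5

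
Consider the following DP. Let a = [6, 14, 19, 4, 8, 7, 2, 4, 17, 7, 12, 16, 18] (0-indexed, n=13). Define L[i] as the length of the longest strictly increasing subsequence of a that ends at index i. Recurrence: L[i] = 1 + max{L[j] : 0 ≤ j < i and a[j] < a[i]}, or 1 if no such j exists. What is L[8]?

3

   i    0    1    2    3    4    5    6    7    8    9   10   11   12
a[i]    6   14   19    4    8    7    2    4   17    7   12   16   18
L[i]    1    2    3    1    2    2    1    2    3    3    4    5    6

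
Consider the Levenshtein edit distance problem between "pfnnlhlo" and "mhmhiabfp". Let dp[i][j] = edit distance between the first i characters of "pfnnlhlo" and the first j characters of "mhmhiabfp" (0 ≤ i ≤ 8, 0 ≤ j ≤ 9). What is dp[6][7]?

   ''  m  h  m  h  i  a  b  f  p
''  0  1  2  3  4  5  6  7  8  9
 p  1  1  2  3  4  5  6  7  8  8
 f  2  2  2  3  4  5  6  7  7  8
 n  3  3  3  3  4  5  6  7  8  8
 n  4  4  4  4  4  5  6  7  8  9
 l  5  5  5  5  5  5  6  7  8  9
 h  6  6  5  6  5  6  6  7  8  9
 l  7  7  6  6  6  6  7  7  8  9
 o  8  8  7  7  7  7  7  8  8  9

7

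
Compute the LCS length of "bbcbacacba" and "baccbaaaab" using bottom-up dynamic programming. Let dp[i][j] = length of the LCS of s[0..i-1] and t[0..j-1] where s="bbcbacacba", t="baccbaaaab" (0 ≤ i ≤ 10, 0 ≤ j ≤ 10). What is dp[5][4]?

   ''  b  a  c  c  b  a  a  a  a  b
''  0  0  0  0  0  0  0  0  0  0  0
 b  0  1  1  1  1  1  1  1  1  1  1
 b  0  1  1  1  1  2  2  2  2  2  2
 c  0  1  1  2  2  2  2  2  2  2  2
 b  0  1  1  2  2  3  3  3  3  3  3
 a  0  1  2  2  2  3  4  4  4  4  4
 c  0  1  2  3  3  3  4  4  4  4  4
 a  0  1  2  3  3  3  4  5  5  5  5
 c  0  1  2  3  4  4  4  5  5  5  5
 b  0  1  2  3  4  5  5  5  5  5  6
 a  0  1  2  3  4  5  6  6  6  6  6

2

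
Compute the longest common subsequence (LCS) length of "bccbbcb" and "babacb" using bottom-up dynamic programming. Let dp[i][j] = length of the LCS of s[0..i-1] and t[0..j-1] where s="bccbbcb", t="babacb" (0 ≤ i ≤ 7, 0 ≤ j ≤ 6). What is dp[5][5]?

2

   ''  b  a  b  a  c  b
''  0  0  0  0  0  0  0
 b  0  1  1  1  1  1  1
 c  0  1  1  1  1  2  2
 c  0  1  1  1  1  2  2
 b  0  1  1  2  2  2  3
 b  0  1  1  2  2  2  3
 c  0  1  1  2  2  3  3
 b  0  1  1  2  2  3  4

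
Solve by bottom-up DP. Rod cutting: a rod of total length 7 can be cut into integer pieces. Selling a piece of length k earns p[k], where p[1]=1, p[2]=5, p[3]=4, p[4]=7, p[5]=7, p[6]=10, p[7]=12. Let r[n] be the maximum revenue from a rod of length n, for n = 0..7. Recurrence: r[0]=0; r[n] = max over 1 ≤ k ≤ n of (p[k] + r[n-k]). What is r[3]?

6

   n    0    1    2    3    4    5    6    7
r[n]    0    1    5    6   10   11   15   16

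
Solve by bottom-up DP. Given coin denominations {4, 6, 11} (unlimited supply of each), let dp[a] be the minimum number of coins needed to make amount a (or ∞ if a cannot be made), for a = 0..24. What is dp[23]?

 a  0  1  2  3  4  5  6  7  8  9 10 11 12 13 14 15 16 17 18 19 20 21 22 23 24
dp  0  -  -  -  1  -  1  -  2  -  2  1  2  -  3  2  3  2  3  3  4  3  2  3  4
(- denotes ∞ / unreachable)

3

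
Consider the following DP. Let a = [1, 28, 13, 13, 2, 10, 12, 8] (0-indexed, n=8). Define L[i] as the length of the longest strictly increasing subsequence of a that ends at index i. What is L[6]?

   i    0    1    2    3    4    5    6    7
a[i]    1   28   13   13    2   10   12    8
L[i]    1    2    2    2    2    3    4    3

4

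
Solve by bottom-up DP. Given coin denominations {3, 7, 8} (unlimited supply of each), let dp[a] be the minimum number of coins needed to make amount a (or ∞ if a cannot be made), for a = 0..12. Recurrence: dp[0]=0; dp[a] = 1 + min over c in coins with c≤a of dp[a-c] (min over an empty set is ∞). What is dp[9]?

3

 a  0  1  2  3  4  5  6  7  8  9 10 11 12
dp  0  -  -  1  -  -  2  1  1  3  2  2  4
(- denotes ∞ / unreachable)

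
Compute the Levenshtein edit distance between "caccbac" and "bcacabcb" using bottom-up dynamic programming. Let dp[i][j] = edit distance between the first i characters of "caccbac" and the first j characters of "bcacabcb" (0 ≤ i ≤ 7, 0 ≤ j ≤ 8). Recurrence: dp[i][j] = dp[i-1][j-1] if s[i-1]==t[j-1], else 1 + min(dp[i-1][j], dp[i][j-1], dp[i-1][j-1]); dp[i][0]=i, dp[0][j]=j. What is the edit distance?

4

   ''  b  c  a  c  a  b  c  b
''  0  1  2  3  4  5  6  7  8
 c  1  1  1  2  3  4  5  6  7
 a  2  2  2  1  2  3  4  5  6
 c  3  3  2  2  1  2  3  4  5
 c  4  4  3  3  2  2  3  3  4
 b  5  4  4  4  3  3  2  3  3
 a  6  5  5  4  4  3  3  3  4
 c  7  6  5  5  4  4  4  3  4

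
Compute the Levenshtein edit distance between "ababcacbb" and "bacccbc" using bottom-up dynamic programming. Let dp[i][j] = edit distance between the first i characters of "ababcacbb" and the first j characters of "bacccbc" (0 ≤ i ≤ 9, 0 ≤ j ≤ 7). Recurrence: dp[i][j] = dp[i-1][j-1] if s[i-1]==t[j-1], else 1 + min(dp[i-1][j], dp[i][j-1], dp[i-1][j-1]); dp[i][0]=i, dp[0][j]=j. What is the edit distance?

   ''  b  a  c  c  c  b  c
''  0  1  2  3  4  5  6  7
 a  1  1  1  2  3  4  5  6
 b  2  1  2  2  3  4  4  5
 a  3  2  1  2  3  4  5  5
 b  4  3  2  2  3  4  4  5
 c  5  4  3  2  2  3  4  4
 a  6  5  4  3  3  3  4  5
 c  7  6  5  4  3  3  4  4
 b  8  7  6  5  4  4  3  4
 b  9  8  7  6  5  5  4  4

4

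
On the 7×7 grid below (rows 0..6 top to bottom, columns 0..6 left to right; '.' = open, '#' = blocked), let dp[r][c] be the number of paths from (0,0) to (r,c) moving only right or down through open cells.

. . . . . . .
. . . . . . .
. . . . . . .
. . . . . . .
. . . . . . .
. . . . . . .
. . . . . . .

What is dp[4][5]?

126

r\c   0   1   2   3   4   5   6
  0   1   1   1   1   1   1   1
  1   1   2   3   4   5   6   7
  2   1   3   6  10  15  21  28
  3   1   4  10  20  35  56  84
  4   1   5  15  35  70 126 210
  5   1   6  21  56 126 252 462
  6   1   7  28  84 210 462 924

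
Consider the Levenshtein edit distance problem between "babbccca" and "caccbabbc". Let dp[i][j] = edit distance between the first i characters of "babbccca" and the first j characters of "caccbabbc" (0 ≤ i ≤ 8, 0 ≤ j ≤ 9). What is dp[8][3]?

   ''  c  a  c  c  b  a  b  b  c
''  0  1  2  3  4  5  6  7  8  9
 b  1  1  2  3  4  4  5  6  7  8
 a  2  2  1  2  3  4  4  5  6  7
 b  3  3  2  2  3  3  4  4  5  6
 b  4  4  3  3  3  3  4  4  4  5
 c  5  4  4  3  3  4  4  5  5  4
 c  6  5  5  4  3  4  5  5  6  5
 c  7  6  6  5  4  4  5  6  6  6
 a  8  7  6  6  5  5  4  5  6  7

6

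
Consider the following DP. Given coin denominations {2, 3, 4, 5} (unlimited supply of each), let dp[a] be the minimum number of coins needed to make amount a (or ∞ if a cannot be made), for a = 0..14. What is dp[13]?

 a  0  1  2  3  4  5  6  7  8  9 10 11 12 13 14
dp  0  -  1  1  1  1  2  2  2  2  2  3  3  3  3
(- denotes ∞ / unreachable)

3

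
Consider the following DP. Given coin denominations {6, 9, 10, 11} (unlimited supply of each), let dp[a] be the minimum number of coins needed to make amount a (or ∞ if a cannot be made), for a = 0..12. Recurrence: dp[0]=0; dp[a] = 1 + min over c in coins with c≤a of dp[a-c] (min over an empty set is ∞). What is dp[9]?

1

 a  0  1  2  3  4  5  6  7  8  9 10 11 12
dp  0  -  -  -  -  -  1  -  -  1  1  1  2
(- denotes ∞ / unreachable)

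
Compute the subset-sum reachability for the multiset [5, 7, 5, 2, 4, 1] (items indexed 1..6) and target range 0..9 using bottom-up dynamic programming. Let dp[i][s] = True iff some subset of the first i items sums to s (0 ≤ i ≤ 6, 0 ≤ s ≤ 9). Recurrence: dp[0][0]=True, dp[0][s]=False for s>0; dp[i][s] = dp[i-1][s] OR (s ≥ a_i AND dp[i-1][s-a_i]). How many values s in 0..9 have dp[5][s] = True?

7

i\s   0   1   2   3   4   5   6   7   8   9
  0   T   F   F   F   F   F   F   F   F   F
  1   T   F   F   F   F   T   F   F   F   F
  2   T   F   F   F   F   T   F   T   F   F
  3   T   F   F   F   F   T   F   T   F   F
  4   T   F   T   F   F   T   F   T   F   T
  5   T   F   T   F   T   T   T   T   F   T
  6   T   T   T   T   T   T   T   T   T   T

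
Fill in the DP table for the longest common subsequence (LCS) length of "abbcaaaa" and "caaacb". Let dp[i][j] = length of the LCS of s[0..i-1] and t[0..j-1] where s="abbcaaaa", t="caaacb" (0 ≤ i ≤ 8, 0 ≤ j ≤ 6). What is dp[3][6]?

2

   ''  c  a  a  a  c  b
''  0  0  0  0  0  0  0
 a  0  0  1  1  1  1  1
 b  0  0  1  1  1  1  2
 b  0  0  1  1  1  1  2
 c  0  1  1  1  1  2  2
 a  0  1  2  2  2  2  2
 a  0  1  2  3  3  3  3
 a  0  1  2  3  4  4  4
 a  0  1  2  3  4  4  4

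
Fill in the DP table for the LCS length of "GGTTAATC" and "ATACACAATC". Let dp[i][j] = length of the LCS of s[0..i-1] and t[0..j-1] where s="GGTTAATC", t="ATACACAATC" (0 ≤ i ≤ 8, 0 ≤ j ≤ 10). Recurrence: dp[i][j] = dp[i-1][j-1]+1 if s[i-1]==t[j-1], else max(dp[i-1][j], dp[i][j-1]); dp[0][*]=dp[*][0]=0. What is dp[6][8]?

   ''  A  T  A  C  A  C  A  A  T  C
''  0  0  0  0  0  0  0  0  0  0  0
 G  0  0  0  0  0  0  0  0  0  0  0
 G  0  0  0  0  0  0  0  0  0  0  0
 T  0  0  1  1  1  1  1  1  1  1  1
 T  0  0  1  1  1  1  1  1  1  2  2
 A  0  1  1  2  2  2  2  2  2  2  2
 A  0  1  1  2  2  3  3  3  3  3  3
 T  0  1  2  2  2  3  3  3  3  4  4
 C  0  1  2  2  3  3  4  4  4  4  5

3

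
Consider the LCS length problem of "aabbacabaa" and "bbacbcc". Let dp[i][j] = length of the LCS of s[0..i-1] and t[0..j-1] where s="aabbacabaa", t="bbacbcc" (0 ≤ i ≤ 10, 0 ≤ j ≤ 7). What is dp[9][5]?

   ''  b  b  a  c  b  c  c
''  0  0  0  0  0  0  0  0
 a  0  0  0  1  1  1  1  1
 a  0  0  0  1  1  1  1  1
 b  0  1  1  1  1  2  2  2
 b  0  1  2  2  2  2  2  2
 a  0  1  2  3  3  3  3  3
 c  0  1  2  3  4  4  4  4
 a  0  1  2  3  4  4  4  4
 b  0  1  2  3  4  5  5  5
 a  0  1  2  3  4  5  5  5
 a  0  1  2  3  4  5  5  5

5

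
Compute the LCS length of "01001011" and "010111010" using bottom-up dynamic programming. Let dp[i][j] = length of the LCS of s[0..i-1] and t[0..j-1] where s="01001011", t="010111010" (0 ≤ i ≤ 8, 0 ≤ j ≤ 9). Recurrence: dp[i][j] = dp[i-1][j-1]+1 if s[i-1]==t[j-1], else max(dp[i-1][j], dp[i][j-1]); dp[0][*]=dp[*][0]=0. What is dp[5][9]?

   ''  0  1  0  1  1  1  0  1  0
''  0  0  0  0  0  0  0  0  0  0
 0  0  1  1  1  1  1  1  1  1  1
 1  0  1  2  2  2  2  2  2  2  2
 0  0  1  2  3  3  3  3  3  3  3
 0  0  1  2  3  3  3  3  4  4  4
 1  0  1  2  3  4  4  4  4  5  5
 0  0  1  2  3  4  4  4  5  5  6
 1  0  1  2  3  4  5  5  5  6  6
 1  0  1  2  3  4  5  6  6  6  6

5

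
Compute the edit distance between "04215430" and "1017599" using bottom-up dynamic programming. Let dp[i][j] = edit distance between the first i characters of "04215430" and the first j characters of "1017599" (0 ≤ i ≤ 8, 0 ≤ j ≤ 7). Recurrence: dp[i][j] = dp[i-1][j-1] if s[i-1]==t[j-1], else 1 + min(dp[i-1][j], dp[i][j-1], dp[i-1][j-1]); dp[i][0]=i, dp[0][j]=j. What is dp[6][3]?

5

   ''  1  0  1  7  5  9  9
''  0  1  2  3  4  5  6  7
 0  1  1  1  2  3  4  5  6
 4  2  2  2  2  3  4  5  6
 2  3  3  3  3  3  4  5  6
 1  4  3  4  3  4  4  5  6
 5  5  4  4  4  4  4  5  6
 4  6  5  5  5  5  5  5  6
 3  7  6  6  6  6  6  6  6
 0  8  7  6  7  7  7  7  7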